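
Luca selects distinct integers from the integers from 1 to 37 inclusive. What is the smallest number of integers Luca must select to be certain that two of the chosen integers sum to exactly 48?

25

Two chosen integers sum to 48 exactly when both halves of some pair {x, 48−x} with 11 ≤ x ≤ 48−x ≤ 37 are chosen — 13 such pairs.
The remaining 11 elements (those with no distinct partner in range) can never complete a 48-sum, so the worst case takes all of them and one from each pair: 11 + 13 = 24.
The 25th integer has to be the second member of some pair, so 24 + 1 = 25.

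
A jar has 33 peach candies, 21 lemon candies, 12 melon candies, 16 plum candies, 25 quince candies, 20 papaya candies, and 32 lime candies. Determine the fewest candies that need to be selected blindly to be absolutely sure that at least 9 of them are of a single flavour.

An adversary could hand out at most 8 candies per flavour: 8 + 8 + 8 + 8 + 8 + 8 + 8 = 56 candies and still no flavour has 9.
By the pigeonhole principle, one more candy lands in a flavour already at 8, so 57 draws are enough and 56 are not.

57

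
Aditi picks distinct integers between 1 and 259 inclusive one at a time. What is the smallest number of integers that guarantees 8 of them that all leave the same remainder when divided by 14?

The 14 residue classes mod 14 are the pigeonholes.
With 98 integers one could put 7 in each residue class and have no class reach 8.
The 99th integer pushes some class to 8, so 14·7 + 1 = 99.

99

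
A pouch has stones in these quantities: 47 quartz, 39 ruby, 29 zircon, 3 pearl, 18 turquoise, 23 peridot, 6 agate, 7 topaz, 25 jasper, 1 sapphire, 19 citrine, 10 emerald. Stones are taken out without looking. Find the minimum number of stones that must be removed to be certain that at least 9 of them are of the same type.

82

Pigeonhole: the 12 types are the holes; the stones drawn are the pigeons.
To avoid 9 of any one type, the worst case takes at most 8 of each type, or every stone of a type that has fewer than 8.
That gives 8 + 8 + 8 + 3 + 8 + 8 + 6 + 7 + 8 + 1 + 8 + 8 = 81 stones with no type reaching 9.
The next stone forces some type to 9, so 81 + 1 = 82.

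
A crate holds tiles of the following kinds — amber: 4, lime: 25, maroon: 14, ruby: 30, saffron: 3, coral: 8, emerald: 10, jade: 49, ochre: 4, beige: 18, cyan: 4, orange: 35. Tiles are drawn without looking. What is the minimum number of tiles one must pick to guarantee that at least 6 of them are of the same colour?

56

Pigeonhole: put each drawn tile into a box by colour. The largest draw with every box below 6 takes min(count, 5) from each colour; colours with fewer than 5 contribute all they have.
Σ min(cᵢ, 5) = 4 + 5 + 5 + 5 + 3 + 5 + 5 + 5 + 4 + 5 + 4 + 5 = 55.
Draw number 55 + 1 = 56 must push one box to 6.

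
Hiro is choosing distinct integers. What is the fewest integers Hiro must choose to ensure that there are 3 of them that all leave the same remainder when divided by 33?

By the pigeonhole principle, the 33 residue classes mod 33 are the pigeonholes.
With 66 integers one could put 2 in each residue class and have no class reach 3.
The 67th integer pushes some class to 3, so 33·2 + 1 = 67.

67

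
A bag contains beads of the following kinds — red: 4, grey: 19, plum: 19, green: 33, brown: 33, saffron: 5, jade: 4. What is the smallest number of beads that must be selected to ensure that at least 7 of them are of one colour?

By the pigeonhole principle, the 7 colours are the holes; the beads drawn are the pigeons.
To avoid 7 of any one colour, the worst case takes at most 6 of each colour, or every bead of a colour that has fewer than 6.
That gives 4 + 6 + 6 + 6 + 6 + 5 + 4 = 37 beads with no colour reaching 7.
The next bead forces some colour to 7, so 37 + 1 = 38.

38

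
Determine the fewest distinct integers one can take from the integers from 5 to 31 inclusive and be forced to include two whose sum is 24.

Group the elements by complementary pair {x, 24−x}: {5,19}, {6,18}, {7,17}, …, giving 7 two-element pairs, the single value 12 (it cannot pair with itself since the integers are distinct), and 12 integers whose partner 24−x falls outside [5,31].
By the pigeonhole principle, treating each of those 20 groups as a pigeonhole, one can pick one integer per group — 20 integers — with no two summing to 24.
The 21st integer lands in an occupied pair, forcing a sum of 24.

21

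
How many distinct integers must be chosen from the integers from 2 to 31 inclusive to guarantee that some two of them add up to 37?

18

Two chosen integers sum to 37 exactly when both halves of some pair {x, 37−x} with 6 ≤ x ≤ 37−x ≤ 31 are chosen — 13 such pairs.
The remaining 4 elements (those with no distinct partner in range) can never complete a 37-sum, so the worst case takes all of them and one from each pair: 4 + 13 = 17.
Pigeonhole: the 18th integer has to be the second member of some pair, so 17 + 1 = 18.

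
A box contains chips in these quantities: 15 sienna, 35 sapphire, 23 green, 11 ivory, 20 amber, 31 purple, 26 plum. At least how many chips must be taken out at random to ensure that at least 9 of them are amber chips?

150

In the worst case for collecting amber chips, every non-amber chip comes out first.
There are 15 + 35 + 23 + 11 + 31 + 26 = 141 non-amber chips altogether.
After those, each further chip must be amber, so 141 + 9 = 150 draws guarantee 9 amber chips.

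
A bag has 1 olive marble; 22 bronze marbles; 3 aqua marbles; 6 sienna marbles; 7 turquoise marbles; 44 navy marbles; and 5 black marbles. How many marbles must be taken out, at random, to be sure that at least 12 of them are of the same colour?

45

The 7 colours are the holes; the marbles drawn are the pigeons.
To avoid 12 of any one colour, the worst case takes at most 11 of each colour, or every marble of a colour that has fewer than 11.
That gives 1 + 11 + 3 + 6 + 7 + 11 + 5 = 44 marbles with no colour reaching 12.
The next marble forces some colour to 12, so 44 + 1 = 45.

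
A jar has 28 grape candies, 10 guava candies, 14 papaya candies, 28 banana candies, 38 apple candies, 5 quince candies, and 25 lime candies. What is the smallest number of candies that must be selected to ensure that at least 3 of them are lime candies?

In the worst case for collecting lime candies, every non-lime candy comes out first.
There are 28 + 10 + 14 + 28 + 38 + 5 = 123 non-lime candies altogether.
After those, each further candy must be lime, so 123 + 3 = 126 draws guarantee 3 lime candies.

126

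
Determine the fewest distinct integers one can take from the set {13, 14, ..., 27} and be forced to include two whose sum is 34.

12

A set avoiding the sum 34 can contain at most one of each pair {x, 34−x}, plus the 7 elements whose complement lies outside the range or equal to its own complement.
The integers 17, …, 27 (11 of them) are such a set: any two sum to at least 17+18 = 35 > 34.
Any 12th integer completes one of the 4 pairs, so 12 choices force a sum of 34.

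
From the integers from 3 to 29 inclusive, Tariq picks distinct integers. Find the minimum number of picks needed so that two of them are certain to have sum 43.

20

A set avoiding the sum 43 can contain at most one of each pair {x, 43−x}, plus the 11 elements whose complement lies outside the range.
The integers 3, …, 21 (19 of them) are such a set: any two sum to at least 3+4 = 7 and at most 20+21 = 41 < 43.
Any 20th integer completes one of the 8 pairs, so 20 choices force a sum of 43.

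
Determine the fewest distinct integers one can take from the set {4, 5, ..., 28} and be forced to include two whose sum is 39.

Group the elements by complementary pair {x, 39−x}: {11,28}, {12,27}, {13,26}, …, giving 9 two-element pairs and 7 integers whose partner 39−x falls outside [4,28].
By the pigeonhole principle, treating each of those 16 groups as a pigeonhole, one can pick one integer per group — 16 integers — with no two summing to 39.
The 17th integer lands in an occupied pair, forcing a sum of 39.

17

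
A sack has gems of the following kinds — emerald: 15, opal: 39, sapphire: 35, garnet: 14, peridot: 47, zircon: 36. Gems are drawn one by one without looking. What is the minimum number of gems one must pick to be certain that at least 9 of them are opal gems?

156

In the worst case for collecting opal gems, every non-opal gem comes out first.
There are 15 + 35 + 14 + 47 + 36 = 147 non-opal gems altogether.
After those, each further gem must be opal, so 147 + 9 = 156 draws guarantee 9 opal gems.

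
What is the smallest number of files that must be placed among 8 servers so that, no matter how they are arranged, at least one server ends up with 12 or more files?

89

With 88 files one could put exactly 11 in each of the 8 servers, and no server would reach 12.
One more file must land in a server that already has 11, giving it 12.
So 8 × 11 + 1 = 89 files are required.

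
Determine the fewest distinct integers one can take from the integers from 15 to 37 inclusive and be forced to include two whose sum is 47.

15

A set avoiding the sum 47 can contain at most one of each pair {x, 47−x}, plus the 5 elements whose complement lies outside the range.
The integers 24, …, 37 (14 of them) are such a set: any two sum to at least 24+25 = 49 > 47.
Any 15th integer completes one of the 9 pairs, so 15 choices force a sum of 47.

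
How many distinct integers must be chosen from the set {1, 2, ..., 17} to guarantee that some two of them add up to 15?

Two chosen integers sum to 15 exactly when both halves of some pair {x, 15−x} with 1 ≤ x ≤ 15−x ≤ 14 are chosen — 7 such pairs.
The remaining 3 elements (those with no distinct partner in range) can never complete a 15-sum, so the worst case takes all of them and one from each pair: 3 + 7 = 10.
By the pigeonhole principle, the 11th integer has to be the second member of some pair, so 10 + 1 = 11.

11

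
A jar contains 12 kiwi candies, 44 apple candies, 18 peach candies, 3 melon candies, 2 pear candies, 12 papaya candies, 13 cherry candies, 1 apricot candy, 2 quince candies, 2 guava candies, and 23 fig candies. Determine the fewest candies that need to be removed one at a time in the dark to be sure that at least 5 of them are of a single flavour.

By pigeonhole, the 11 flavours are the holes; the candies drawn are the pigeons.
To avoid 5 of any one flavour, the worst case takes at most 4 of each flavour, or every candy of a flavour that has fewer than 4.
That gives 4 + 4 + 4 + 3 + 2 + 4 + 4 + 1 + 2 + 2 + 4 = 34 candies with no flavour reaching 5.
The next candy forces some flavour to 5, so 34 + 1 = 35.

35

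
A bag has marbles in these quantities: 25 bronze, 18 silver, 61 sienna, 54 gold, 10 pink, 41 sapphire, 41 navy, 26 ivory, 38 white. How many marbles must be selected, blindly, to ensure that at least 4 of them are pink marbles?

308

In the worst case for collecting pink marbles, every non-pink marble comes out first.
There are 25 + 18 + 61 + 54 + 41 + 41 + 26 + 38 = 304 non-pink marbles altogether.
After those, each further marble must be pink, so 304 + 4 = 308 draws guarantee 4 pink marbles.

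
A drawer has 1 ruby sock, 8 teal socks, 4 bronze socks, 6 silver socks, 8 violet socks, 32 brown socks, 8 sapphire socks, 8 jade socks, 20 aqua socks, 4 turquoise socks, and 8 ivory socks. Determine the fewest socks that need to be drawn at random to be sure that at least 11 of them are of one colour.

76

An adversary could hand out at most 10 socks per colour (9 colours run out sooner): 1 + 8 + 4 + 6 + 8 + 10 + 8 + 8 + 10 + 4 + 8 = 75 socks and still no colour has 11.
Pigeonhole: one more sock lands in a colour already at 10, so 76 draws are enough and 75 are not.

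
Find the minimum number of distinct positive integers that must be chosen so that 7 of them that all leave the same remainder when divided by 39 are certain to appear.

235

By the pigeonhole principle, the 39 residue classes mod 39 are the pigeonholes.
With 234 integers one could put 6 in each residue class and have no class reach 7.
The 235th integer pushes some class to 7, so 39·6 + 1 = 235.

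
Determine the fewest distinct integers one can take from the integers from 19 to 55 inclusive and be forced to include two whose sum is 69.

A set avoiding the sum 69 can contain at most one of each pair {x, 69−x}, plus the 5 elements whose complement lies outside the range.
The integers 35, …, 55 (21 of them) are such a set: any two sum to at least 35+36 = 71 > 69.
Any 22nd integer completes one of the 16 pairs, so 22 choices force a sum of 69.

22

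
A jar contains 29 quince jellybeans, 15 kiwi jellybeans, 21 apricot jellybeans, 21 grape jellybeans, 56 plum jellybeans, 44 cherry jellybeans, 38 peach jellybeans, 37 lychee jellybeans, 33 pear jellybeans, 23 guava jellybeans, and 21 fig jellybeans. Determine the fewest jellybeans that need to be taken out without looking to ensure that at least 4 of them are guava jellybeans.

In the worst case for collecting guava jellybeans, every non-guava jellybean comes out first.
There are 29 + 15 + 21 + 21 + 56 + 44 + 38 + 37 + 33 + 21 = 315 non-guava jellybeans altogether.
After those, each further jellybean must be guava, so 315 + 4 = 319 draws guarantee 4 guava jellybeans.

319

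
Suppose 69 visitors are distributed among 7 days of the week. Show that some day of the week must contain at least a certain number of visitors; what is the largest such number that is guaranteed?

By pigeonhole, the 7 days of the week are the holes and the 69 visitors are the pigeons.
If every day of the week held at most 9 visitors, the total would be at most 7 × 9 = 63, which is less than 69.
So some day of the week holds at least ⌈69/7⌉ = 10 visitors.

10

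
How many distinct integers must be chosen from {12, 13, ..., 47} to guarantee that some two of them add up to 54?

22

A set avoiding the sum 54 can contain at most one of each pair {x, 54−x}, plus the 6 elements whose complement lies outside the range or equal to its own complement.
The integers 27, …, 47 (21 of them) are such a set: any two sum to at least 27+28 = 55 > 54.
By the pigeonhole principle, any 22nd integer completes one of the 15 pairs, so 22 choices force a sum of 54.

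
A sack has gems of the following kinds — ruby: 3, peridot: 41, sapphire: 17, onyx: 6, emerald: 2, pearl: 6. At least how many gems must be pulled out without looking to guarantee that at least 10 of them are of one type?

36

An adversary could hand out at most 9 gems per type (4 types run out sooner): 3 + 9 + 9 + 6 + 2 + 6 = 35 gems and still no type has 10.
One more gem lands in a type already at 9, so 36 draws are enough and 35 are not.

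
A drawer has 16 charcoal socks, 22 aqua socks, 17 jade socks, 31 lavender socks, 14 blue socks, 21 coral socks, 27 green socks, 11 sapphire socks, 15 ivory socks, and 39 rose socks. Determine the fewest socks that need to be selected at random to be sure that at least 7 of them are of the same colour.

61

The 10 colours are the holes; the socks drawn are the pigeons.
To avoid 7 of any one colour, the worst case takes at most 6 of each colour.
That gives 6 + 6 + 6 + 6 + 6 + 6 + 6 + 6 + 6 + 6 = 60 socks with no colour reaching 7.
The next sock forces some colour to 7, so 60 + 1 = 61.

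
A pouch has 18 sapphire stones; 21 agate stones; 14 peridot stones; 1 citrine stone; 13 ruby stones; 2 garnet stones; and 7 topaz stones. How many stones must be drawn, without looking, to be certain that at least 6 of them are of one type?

By pigeonhole, put each drawn stone into a box by type. The largest draw with every box below 6 takes min(count, 5) from each type; types with fewer than 5 contribute all they have.
Σ min(cᵢ, 5) = 5 + 5 + 5 + 1 + 5 + 2 + 5 = 28.
Draw number 28 + 1 = 29 must push one box to 6.

29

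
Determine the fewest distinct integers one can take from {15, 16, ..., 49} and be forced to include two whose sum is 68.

21

A set avoiding the sum 68 can contain at most one of each pair {x, 68−x}, plus the 5 elements whose complement lies outside the range or equal to its own complement.
The integers 15, …, 34 (20 of them) are such a set: any two sum to at least 15+16 = 31 and at most 33+34 = 67 < 68.
Any 21st integer completes one of the 15 pairs, so 21 choices force a sum of 68.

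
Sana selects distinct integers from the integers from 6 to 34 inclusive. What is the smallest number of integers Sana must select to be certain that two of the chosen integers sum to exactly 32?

20

A set avoiding the sum 32 can contain at most one of each pair {x, 32−x}, plus the 9 elements whose complement lies outside the range or equal to its own complement.
The integers 16, …, 34 (19 of them) are such a set: any two sum to at least 16+17 = 33 > 32.
By the pigeonhole principle, any 20th integer completes one of the 10 pairs, so 20 choices force a sum of 32.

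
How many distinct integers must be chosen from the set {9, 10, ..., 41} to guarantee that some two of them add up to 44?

21

Two chosen integers sum to 44 exactly when both halves of some pair {x, 44−x} with 9 ≤ x ≤ 44−x ≤ 35 are chosen — 13 such pairs.
The remaining 7 elements (those with no distinct partner in range) can never complete a 44-sum, so the worst case takes all of them and one from each pair: 7 + 13 = 20.
The 21st integer has to be the second member of some pair, so 20 + 1 = 21.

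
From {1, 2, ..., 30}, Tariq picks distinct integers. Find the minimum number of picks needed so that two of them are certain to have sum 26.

Two chosen integers sum to 26 exactly when both halves of some pair {x, 26−x} with 1 ≤ x ≤ 26−x ≤ 25 are chosen — 12 such pairs.
The remaining 6 elements (those with no distinct partner in range) can never complete a 26-sum, so the worst case takes all of them and one from each pair: 6 + 12 = 18.
The 19th integer has to be the second member of some pair, so 18 + 1 = 19.

19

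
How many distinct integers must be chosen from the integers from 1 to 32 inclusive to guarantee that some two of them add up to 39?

20

Group the elements by complementary pair {x, 39−x}: {7,32}, {8,31}, {9,30}, …, giving 13 two-element pairs and 6 integers whose partner 39−x falls outside [1,32].
By pigeonhole, treating each of those 19 groups as a pigeonhole, one can pick one integer per group — 19 integers — with no two summing to 39.
The 20th integer lands in an occupied pair, forcing a sum of 39.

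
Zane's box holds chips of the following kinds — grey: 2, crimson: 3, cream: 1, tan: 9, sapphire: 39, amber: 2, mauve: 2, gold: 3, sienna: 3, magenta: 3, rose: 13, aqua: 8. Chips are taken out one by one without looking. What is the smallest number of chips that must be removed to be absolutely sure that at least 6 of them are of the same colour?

40

By the pigeonhole principle, the 12 colours are the holes; the chips drawn are the pigeons.
To avoid 6 of any one colour, the worst case takes at most 5 of each colour, or every chip of a colour that has fewer than 5.
That gives 2 + 3 + 1 + 5 + 5 + 2 + 2 + 3 + 3 + 3 + 5 + 5 = 39 chips with no colour reaching 6.
The next chip forces some colour to 6, so 39 + 1 = 40.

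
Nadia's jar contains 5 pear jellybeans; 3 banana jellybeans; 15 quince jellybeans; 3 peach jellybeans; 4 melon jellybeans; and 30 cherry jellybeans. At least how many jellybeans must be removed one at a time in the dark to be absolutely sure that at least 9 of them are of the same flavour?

32

By the pigeonhole principle, put each drawn jellybean into a box by flavour. The largest draw with every box below 9 takes min(count, 8) from each flavour; flavours with fewer than 8 contribute all they have.
Σ min(cᵢ, 8) = 5 + 3 + 8 + 3 + 4 + 8 = 31.
Draw number 31 + 1 = 32 must push one box to 9.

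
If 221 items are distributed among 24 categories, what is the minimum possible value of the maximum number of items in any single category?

Pigeonhole: the 24 categories are the holes and the 221 items are the pigeons.
If every category held at most 9 items, the total would be at most 24 × 9 = 216, which is less than 221.
So some category holds at least ⌈221/24⌉ = 10 items.

10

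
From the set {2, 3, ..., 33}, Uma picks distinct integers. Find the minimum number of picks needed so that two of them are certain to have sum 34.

18

Two chosen integers sum to 34 exactly when both halves of some pair {x, 34−x} with 2 ≤ x ≤ 34−x ≤ 32 are chosen — 15 such pairs.
The remaining 2 elements (those with no distinct partner in range) can never complete a 34-sum, so the worst case takes all of them and one from each pair: 2 + 15 = 17.
By the pigeonhole principle, the 18th integer has to be the second member of some pair, so 17 + 1 = 18.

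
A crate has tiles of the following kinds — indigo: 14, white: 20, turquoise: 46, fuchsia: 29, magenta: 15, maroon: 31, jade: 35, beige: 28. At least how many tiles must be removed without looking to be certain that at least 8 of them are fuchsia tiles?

In the worst case for collecting fuchsia tiles, every non-fuchsia tile comes out first.
There are 14 + 20 + 46 + 15 + 31 + 35 + 28 = 189 non-fuchsia tiles altogether.
After those, each further tile must be fuchsia, so 189 + 8 = 197 draws guarantee 8 fuchsia tiles.

197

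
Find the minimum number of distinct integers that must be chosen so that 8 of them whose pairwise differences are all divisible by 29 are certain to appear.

Integers whose pairwise differences are multiples of 29 are exactly those sharing a remainder mod 29. Pigeonhole: the 29 residue classes mod 29 are the pigeonholes.
With 203 integers one could put 7 in each residue class and have no class reach 8.
The 204th integer pushes some class to 8, so 29·7 + 1 = 204.

204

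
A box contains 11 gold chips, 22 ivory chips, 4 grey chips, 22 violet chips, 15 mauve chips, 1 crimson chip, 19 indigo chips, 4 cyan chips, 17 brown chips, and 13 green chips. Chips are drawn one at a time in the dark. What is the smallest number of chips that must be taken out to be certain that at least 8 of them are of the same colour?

59

Pigeonhole: put each drawn chip into a box by colour. The largest draw with every box below 8 takes min(count, 7) from each colour; colours with fewer than 7 contribute all they have.
Σ min(cᵢ, 7) = 7 + 7 + 4 + 7 + 7 + 1 + 7 + 4 + 7 + 7 = 58.
Draw number 58 + 1 = 59 must push one box to 8.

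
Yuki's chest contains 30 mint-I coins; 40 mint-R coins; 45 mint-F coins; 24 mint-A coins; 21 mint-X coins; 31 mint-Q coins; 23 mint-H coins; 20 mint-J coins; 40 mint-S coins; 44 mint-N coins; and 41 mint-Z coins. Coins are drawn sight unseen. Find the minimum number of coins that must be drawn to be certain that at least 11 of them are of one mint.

111

An adversary could hand out at most 10 coins per mint: 10 + 10 + 10 + 10 + 10 + 10 + 10 + 10 + 10 + 10 + 10 = 110 coins and still no mint has 11.
One more coin lands in a mint already at 10, so 111 draws are enough and 110 are not.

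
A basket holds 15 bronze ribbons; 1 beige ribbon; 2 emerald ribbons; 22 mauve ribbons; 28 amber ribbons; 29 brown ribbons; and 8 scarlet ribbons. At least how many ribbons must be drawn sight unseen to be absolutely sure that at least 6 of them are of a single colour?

29

Pigeonhole: the 7 colours are the holes; the ribbons drawn are the pigeons.
To avoid 6 of any one colour, the worst case takes at most 5 of each colour, or every ribbon of a colour that has fewer than 5.
That gives 5 + 1 + 2 + 5 + 5 + 5 + 5 = 28 ribbons with no colour reaching 6.
The next ribbon forces some colour to 6, so 28 + 1 = 29.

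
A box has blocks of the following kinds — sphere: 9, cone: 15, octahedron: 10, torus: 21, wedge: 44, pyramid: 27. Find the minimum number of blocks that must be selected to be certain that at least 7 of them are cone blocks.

In the worst case for collecting cone blocks, every non-cone block comes out first.
There are 9 + 10 + 21 + 44 + 27 = 111 non-cone blocks altogether.
After those, each further block must be cone, so 111 + 7 = 118 draws guarantee 7 cone blocks.

118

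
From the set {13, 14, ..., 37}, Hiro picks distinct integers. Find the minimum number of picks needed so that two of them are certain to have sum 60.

19

A set avoiding the sum 60 can contain at most one of each pair {x, 60−x}, plus the 11 elements whose complement lies outside the range or equal to its own complement.
The integers 13, …, 30 (18 of them) are such a set: any two sum to at least 13+14 = 27 and at most 29+30 = 59 < 60.
Any 19th integer completes one of the 7 pairs, so 19 choices force a sum of 60.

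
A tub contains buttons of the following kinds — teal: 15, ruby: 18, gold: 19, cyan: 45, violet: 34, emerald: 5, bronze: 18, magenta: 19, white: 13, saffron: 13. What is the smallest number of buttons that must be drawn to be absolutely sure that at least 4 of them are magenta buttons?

In the worst case for collecting magenta buttons, every non-magenta button comes out first.
There are 15 + 18 + 19 + 45 + 34 + 5 + 18 + 13 + 13 = 180 non-magenta buttons altogether.
After those, each further button must be magenta, so 180 + 4 = 184 draws guarantee 4 magenta buttons.

184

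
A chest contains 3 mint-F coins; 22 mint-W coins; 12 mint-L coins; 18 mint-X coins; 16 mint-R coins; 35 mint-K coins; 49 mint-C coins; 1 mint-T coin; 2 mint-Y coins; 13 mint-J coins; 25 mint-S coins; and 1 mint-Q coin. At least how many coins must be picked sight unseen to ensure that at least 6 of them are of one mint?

By the pigeonhole principle, the 12 mints are the holes; the coins drawn are the pigeons.
To avoid 6 of any one mint, the worst case takes at most 5 of each mint, or every coin of a mint that has fewer than 5.
That gives 3 + 5 + 5 + 5 + 5 + 5 + 5 + 1 + 2 + 5 + 5 + 1 = 47 coins with no mint reaching 6.
The next coin forces some mint to 6, so 47 + 1 = 48.

48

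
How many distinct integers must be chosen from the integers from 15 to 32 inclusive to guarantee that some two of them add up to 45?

11

A set avoiding the sum 45 can contain at most one of each pair {x, 45−x}, plus the 2 elements whose complement lies outside the range.
The integers 23, …, 32 (10 of them) are such a set: any two sum to at least 23+24 = 47 > 45.
Pigeonhole: any 11th integer completes one of the 8 pairs, so 11 choices force a sum of 45.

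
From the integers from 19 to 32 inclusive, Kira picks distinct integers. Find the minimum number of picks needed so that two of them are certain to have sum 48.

10

Group the elements by complementary pair {x, 48−x}: {19,29}, {20,28}, {21,27}, …, giving 5 two-element pairs, the single value 24 (it cannot pair with itself since the integers are distinct), and 3 integers whose partner 48−x falls outside [19,32].
By pigeonhole, treating each of those 9 groups as a pigeonhole, one can pick one integer per group — 9 integers — with no two summing to 48.
The 10th integer lands in an occupied pair, forcing a sum of 48.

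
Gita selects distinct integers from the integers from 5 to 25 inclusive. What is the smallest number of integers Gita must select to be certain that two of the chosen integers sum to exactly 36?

15

Group the elements by complementary pair {x, 36−x}: {11,25}, {12,24}, {13,23}, …, giving 7 two-element pairs, the single value 18 (it cannot pair with itself since the integers are distinct), and 6 integers whose partner 36−x falls outside [5,25].
By pigeonhole, treating each of those 14 groups as a pigeonhole, one can pick one integer per group — 14 integers — with no two summing to 36.
The 15th integer lands in an occupied pair, forcing a sum of 36.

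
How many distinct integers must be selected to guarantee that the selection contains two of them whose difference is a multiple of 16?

17

Integers whose pairwise differences are multiples of 16 are exactly those sharing a remainder mod 16. The 16 residue classes mod 16 are the pigeonholes.
With 16 integers one could put 1 in each residue class and have no class reach 2.
The 17th integer pushes some class to 2, so 16·1 + 1 = 17.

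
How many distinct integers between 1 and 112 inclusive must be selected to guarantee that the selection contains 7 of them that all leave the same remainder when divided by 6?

Pigeonhole: the 6 residue classes mod 6 are the pigeonholes.
With 36 integers one could put 6 in each residue class and have no class reach 7.
The 37th integer pushes some class to 7, so 6·6 + 1 = 37.

37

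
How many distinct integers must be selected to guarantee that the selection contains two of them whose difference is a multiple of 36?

37

Integers whose pairwise differences are multiples of 36 are exactly those sharing a remainder mod 36. Pigeonhole: the 36 residue classes mod 36 are the pigeonholes.
With 36 integers one could put 1 in each residue class and have no class reach 2.
The 37th integer pushes some class to 2, so 36·1 + 1 = 37.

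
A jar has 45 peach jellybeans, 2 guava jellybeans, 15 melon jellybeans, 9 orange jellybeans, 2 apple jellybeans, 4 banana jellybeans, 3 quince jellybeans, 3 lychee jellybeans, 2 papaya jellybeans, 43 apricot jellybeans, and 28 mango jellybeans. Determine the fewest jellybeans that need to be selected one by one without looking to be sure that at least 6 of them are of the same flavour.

By the pigeonhole principle, put each drawn jellybean into a box by flavour. The largest draw with every box below 6 takes min(count, 5) from each flavour; flavours with fewer than 5 contribute all they have.
Σ min(cᵢ, 5) = 5 + 2 + 5 + 5 + 2 + 4 + 3 + 3 + 2 + 5 + 5 = 41.
Draw number 41 + 1 = 42 must push one box to 6.

42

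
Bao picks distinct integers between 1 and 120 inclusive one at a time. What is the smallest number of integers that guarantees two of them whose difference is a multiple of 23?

24

Integers whose pairwise differences are multiples of 23 are exactly those sharing a remainder mod 23. The 23 residue classes mod 23 are the pigeonholes.
With 23 integers one could put 1 in each residue class and have no class reach 2.
The 24th integer pushes some class to 2, so 23·1 + 1 = 24.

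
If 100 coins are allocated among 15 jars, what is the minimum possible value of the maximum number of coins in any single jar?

7

The 15 jars are the holes and the 100 coins are the pigeons.
If every jar held at most 6 coins, the total would be at most 15 × 6 = 90, which is less than 100.
So some jar holds at least ⌈100/15⌉ = 7 coins.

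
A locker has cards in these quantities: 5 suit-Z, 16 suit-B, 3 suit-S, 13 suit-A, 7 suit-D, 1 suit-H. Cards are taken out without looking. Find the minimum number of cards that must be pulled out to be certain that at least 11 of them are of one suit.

37

An adversary could hand out at most 10 cards per suit (4 suits run out sooner): 5 + 10 + 3 + 10 + 7 + 1 = 36 cards and still no suit has 11.
Pigeonhole: one more card lands in a suit already at 10, so 37 draws are enough and 36 are not.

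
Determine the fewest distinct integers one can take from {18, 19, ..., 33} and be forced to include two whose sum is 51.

Two chosen integers sum to 51 exactly when both halves of some pair {x, 51−x} with 18 ≤ x ≤ 51−x ≤ 33 are chosen — 8 such pairs.
Every element belongs to one of those pairs, so the worst case picks one from each: 8 integers.
By pigeonhole, the 9th integer has to be the second member of some pair, so 8 + 1 = 9.

9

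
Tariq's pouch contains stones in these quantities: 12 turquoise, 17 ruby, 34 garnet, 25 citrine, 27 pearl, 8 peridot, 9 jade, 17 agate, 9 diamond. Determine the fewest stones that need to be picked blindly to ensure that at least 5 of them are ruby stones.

146

In the worst case for collecting ruby stones, every non-ruby stone comes out first.
There are 12 + 34 + 25 + 27 + 8 + 9 + 17 + 9 = 141 non-ruby stones altogether.
After those, each further stone must be ruby, so 141 + 5 = 146 draws guarantee 5 ruby stones.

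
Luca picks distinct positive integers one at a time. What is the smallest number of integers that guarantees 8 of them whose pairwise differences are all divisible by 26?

Integers whose pairwise differences are multiples of 26 are exactly those sharing a remainder mod 26. The 26 residue classes mod 26 are the pigeonholes.
With 182 integers one could put 7 in each residue class and have no class reach 8.
The 183rd integer pushes some class to 8, so 26·7 + 1 = 183.

183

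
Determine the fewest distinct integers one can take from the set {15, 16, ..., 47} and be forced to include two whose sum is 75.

A set avoiding the sum 75 can contain at most one of each pair {x, 75−x}, plus the 13 elements whose complement lies outside the range.
The integers 15, …, 37 (23 of them) are such a set: any two sum to at least 15+16 = 31 and at most 36+37 = 73 < 75.
Any 24th integer completes one of the 10 pairs, so 24 choices force a sum of 75.

24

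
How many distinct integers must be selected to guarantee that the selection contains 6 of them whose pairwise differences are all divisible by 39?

Integers whose pairwise differences are multiples of 39 are exactly those sharing a remainder mod 39. By the pigeonhole principle, the 39 residue classes mod 39 are the pigeonholes.
With 195 integers one could put 5 in each residue class and have no class reach 6.
The 196th integer pushes some class to 6, so 39·5 + 1 = 196.

196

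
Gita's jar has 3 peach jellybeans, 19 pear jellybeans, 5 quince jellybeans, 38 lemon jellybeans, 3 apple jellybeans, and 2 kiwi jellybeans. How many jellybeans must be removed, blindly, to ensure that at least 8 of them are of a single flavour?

Put each drawn jellybean into a box by flavour. The largest draw with every box below 8 takes min(count, 7) from each flavour; flavours with fewer than 7 contribute all they have.
Σ min(cᵢ, 7) = 3 + 7 + 5 + 7 + 3 + 2 = 27.
Draw number 27 + 1 = 28 must push one box to 8.

28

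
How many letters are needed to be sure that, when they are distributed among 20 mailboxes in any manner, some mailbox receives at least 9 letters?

161

With 160 letters one could put exactly 8 in each of the 20 mailboxes, and no mailbox would reach 9.
Pigeonhole: one more letter must land in a mailbox that already has 8, giving it 9.
So 20 × 8 + 1 = 161 letters are required.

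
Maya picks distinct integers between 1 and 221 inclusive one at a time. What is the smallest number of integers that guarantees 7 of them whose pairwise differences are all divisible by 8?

49

Integers whose pairwise differences are multiples of 8 are exactly those sharing a remainder mod 8. By the pigeonhole principle, the 8 residue classes mod 8 are the pigeonholes.
With 48 integers one could put 6 in each residue class and have no class reach 7.
The 49th integer pushes some class to 7, so 8·6 + 1 = 49.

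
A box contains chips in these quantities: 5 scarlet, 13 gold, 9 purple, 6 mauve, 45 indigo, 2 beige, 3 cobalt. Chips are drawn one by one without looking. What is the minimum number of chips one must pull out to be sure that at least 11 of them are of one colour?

Pigeonhole: the 7 colours are the holes; the chips drawn are the pigeons.
To avoid 11 of any one colour, the worst case takes at most 10 of each colour, or every chip of a colour that has fewer than 10.
That gives 5 + 10 + 9 + 6 + 10 + 2 + 3 = 45 chips with no colour reaching 11.
The next chip forces some colour to 11, so 45 + 1 = 46.

46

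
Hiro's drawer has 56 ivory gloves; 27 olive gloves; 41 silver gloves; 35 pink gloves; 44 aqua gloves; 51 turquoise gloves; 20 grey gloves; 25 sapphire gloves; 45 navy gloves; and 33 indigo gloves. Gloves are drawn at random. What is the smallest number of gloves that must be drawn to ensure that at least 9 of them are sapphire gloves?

In the worst case for collecting sapphire gloves, every non-sapphire glove comes out first.
There are 56 + 27 + 41 + 35 + 44 + 51 + 20 + 45 + 33 = 352 non-sapphire gloves altogether.
After those, each further glove must be sapphire, so 352 + 9 = 361 draws guarantee 9 sapphire gloves.

361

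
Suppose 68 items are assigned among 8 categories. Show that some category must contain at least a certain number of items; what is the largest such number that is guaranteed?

The 8 categories are the holes and the 68 items are the pigeons.
If every category held at most 8 items, the total would be at most 8 × 8 = 64, which is less than 68.
So some category holds at least ⌈68/8⌉ = 9 items.

9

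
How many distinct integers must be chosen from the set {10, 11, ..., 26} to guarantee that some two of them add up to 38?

11

Two chosen integers sum to 38 exactly when both halves of some pair {x, 38−x} with 12 ≤ x ≤ 38−x ≤ 26 are chosen — 7 such pairs.
The remaining 3 elements (those with no distinct partner in range) can never complete a 38-sum, so the worst case takes all of them and one from each pair: 3 + 7 = 10.
Pigeonhole: the 11th integer has to be the second member of some pair, so 10 + 1 = 11.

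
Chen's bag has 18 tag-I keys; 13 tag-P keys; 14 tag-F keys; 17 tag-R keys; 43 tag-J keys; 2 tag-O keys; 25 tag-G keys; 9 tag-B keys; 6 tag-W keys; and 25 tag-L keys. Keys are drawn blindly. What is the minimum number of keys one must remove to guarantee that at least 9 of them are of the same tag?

73

An adversary could hand out at most 8 keys per tag (tag-O, tag-W run out sooner): 8 + 8 + 8 + 8 + 8 + 2 + 8 + 8 + 6 + 8 = 72 keys and still no tag has 9.
Pigeonhole: one more key lands in a tag already at 8, so 73 draws are enough and 72 are not.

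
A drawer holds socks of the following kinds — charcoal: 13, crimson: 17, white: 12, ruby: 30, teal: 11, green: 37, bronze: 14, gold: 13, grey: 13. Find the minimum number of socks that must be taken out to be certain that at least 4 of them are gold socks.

151

In the worst case for collecting gold socks, every non-gold sock comes out first.
There are 13 + 17 + 12 + 30 + 11 + 37 + 14 + 13 = 147 non-gold socks altogether.
After those, each further sock must be gold, so 147 + 4 = 151 draws guarantee 4 gold socks.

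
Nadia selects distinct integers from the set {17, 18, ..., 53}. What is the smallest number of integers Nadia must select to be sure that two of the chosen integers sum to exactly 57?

26

A set avoiding the sum 57 can contain at most one of each pair {x, 57−x}, plus the 13 elements whose complement lies outside the range.
The integers 29, …, 53 (25 of them) are such a set: any two sum to at least 29+30 = 59 > 57.
By the pigeonhole principle, any 26th integer completes one of the 12 pairs, so 26 choices force a sum of 57.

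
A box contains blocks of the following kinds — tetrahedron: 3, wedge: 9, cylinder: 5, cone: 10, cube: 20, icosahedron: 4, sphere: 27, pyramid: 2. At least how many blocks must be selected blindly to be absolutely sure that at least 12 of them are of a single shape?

An adversary could hand out at most 11 blocks per shape (6 shapes run out sooner): 3 + 9 + 5 + 10 + 11 + 4 + 11 + 2 = 55 blocks and still no shape has 12.
One more block lands in a shape already at 11, so 56 draws are enough and 55 are not.

56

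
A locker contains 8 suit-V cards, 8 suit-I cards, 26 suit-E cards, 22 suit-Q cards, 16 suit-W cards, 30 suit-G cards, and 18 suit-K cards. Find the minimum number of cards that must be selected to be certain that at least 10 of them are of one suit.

62

An adversary could hand out at most 9 cards per suit (suit-V, suit-I run out sooner): 8 + 8 + 9 + 9 + 9 + 9 + 9 = 61 cards and still no suit has 10.
One more card lands in a suit already at 9, so 62 draws are enough and 61 are not.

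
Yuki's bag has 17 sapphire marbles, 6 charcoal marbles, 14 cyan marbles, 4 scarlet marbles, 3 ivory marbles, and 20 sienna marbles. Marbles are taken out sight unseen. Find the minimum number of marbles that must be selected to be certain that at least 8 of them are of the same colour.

35

Put each drawn marble into a box by colour. The largest draw with every box below 8 takes min(count, 7) from each colour; colours with fewer than 7 contribute all they have.
Σ min(cᵢ, 7) = 7 + 6 + 7 + 4 + 3 + 7 = 34.
Draw number 34 + 1 = 35 must push one box to 8.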